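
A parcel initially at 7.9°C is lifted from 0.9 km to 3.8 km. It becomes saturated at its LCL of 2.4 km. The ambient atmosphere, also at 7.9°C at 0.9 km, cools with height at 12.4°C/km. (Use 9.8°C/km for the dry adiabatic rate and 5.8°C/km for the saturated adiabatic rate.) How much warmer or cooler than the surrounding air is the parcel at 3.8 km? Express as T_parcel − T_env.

+13.14°C (parcel warmer than environment)

Parcel:
  From 900 m to 2400 m (dry): cools by 9.8 × 1.5 = 14.7°C, giving -6.8°C.
  From 2400 m to 3800 m (saturated): cools by 5.8 × 1.4 = 8.12°C, giving -14.92°C.
Environment:
  From 900 m to 3800 m (environment): cools by 12.4 × 2.9 = 35.96°C, giving -28.06°C.
T_parcel − T_env = -14.92 − (-28.06) = +13.14°C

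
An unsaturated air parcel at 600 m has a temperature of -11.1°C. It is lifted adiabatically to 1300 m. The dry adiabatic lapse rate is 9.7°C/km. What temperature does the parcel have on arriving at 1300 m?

Dry adiabatic to 1300 m: -9.7 × 0.7 km = -6.79°C, so T = -17.89°C.

-17.89°C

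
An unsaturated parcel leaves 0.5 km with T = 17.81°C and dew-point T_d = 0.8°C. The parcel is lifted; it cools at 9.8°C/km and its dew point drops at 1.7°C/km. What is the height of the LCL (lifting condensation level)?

2.6 km

T and T_d converge at 9.8 − 1.7 = 8.1°C per km
Height above start = (17.81 − 0.8) / 8.1 = 2.1 km
LCL altitude = 500 m + 2100 m = 2600 m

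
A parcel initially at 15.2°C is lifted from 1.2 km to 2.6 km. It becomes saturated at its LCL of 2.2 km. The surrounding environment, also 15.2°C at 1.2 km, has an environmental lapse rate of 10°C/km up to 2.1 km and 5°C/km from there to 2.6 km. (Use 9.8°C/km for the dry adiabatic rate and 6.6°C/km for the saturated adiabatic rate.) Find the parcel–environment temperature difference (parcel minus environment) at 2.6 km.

Parcel:
  1200–2200 m, dry: Δz = 1 km ⇒ ΔT = -9.8°C; T = 5.4°C
  2200–2600 m, saturated: Δz = 0.4 km ⇒ ΔT = -2.64°C; T = 2.76°C
Environment:
  1200–2100 m, environment, lower layer: Δz = 0.9 km ⇒ ΔT = -9°C; T = 6.2°C
  2100–2600 m, environment, upper layer: Δz = 0.5 km ⇒ ΔT = -2.5°C; T = 3.7°C
T_parcel − T_env = 2.76 − 3.7 = -0.94°C

-0.94°C (parcel cooler than environment)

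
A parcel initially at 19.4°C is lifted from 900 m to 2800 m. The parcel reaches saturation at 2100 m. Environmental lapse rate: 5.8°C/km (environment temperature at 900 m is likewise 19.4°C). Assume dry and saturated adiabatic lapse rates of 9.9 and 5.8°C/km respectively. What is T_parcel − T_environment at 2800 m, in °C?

Parcel:
  900–2100 m, dry: Δz = 1.2 km ⇒ ΔT = -11.88°C; T = 7.52°C
  2100–2800 m, saturated: Δz = 0.7 km ⇒ ΔT = -4.06°C; T = 3.46°C
Environment:
  900–2800 m, environment: Δz = 1.9 km ⇒ ΔT = -11.02°C; T = 8.38°C
T_parcel − T_env = 3.46 − 8.38 = -4.92°C

-4.92°C (parcel cooler than environment)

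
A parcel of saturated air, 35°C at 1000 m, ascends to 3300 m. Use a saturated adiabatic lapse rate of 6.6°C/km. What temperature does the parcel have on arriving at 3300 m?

1000–3300 m, saturated adiabatic: Δz = 2.3 km ⇒ ΔT = -15.18°C; T = 19.82°C

19.82°C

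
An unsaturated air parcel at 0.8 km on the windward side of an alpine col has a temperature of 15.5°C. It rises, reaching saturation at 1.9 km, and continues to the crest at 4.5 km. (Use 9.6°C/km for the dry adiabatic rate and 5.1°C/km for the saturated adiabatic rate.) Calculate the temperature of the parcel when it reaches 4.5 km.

-8.32°C

Dry to 1900 m: -9.6 × 1.1 km = -10.56°C, so T = 4.94°C.
Saturated to 4500 m: -5.1 × 2.6 km = -13.26°C, so T = -8.32°C.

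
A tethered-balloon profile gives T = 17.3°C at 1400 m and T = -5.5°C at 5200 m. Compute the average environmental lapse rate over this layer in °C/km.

6°C/km

Γ = −ΔT/Δz = (17.3 − (-5.5)) / (5200 − 1400) m
  = 22.8°C / 3.8 km = 6°C/km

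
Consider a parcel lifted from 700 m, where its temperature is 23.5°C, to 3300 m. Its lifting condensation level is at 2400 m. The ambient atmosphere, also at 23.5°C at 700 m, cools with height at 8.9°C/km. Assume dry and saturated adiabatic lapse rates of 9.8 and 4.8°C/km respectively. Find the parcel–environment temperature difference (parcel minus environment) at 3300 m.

+2.16°C (parcel warmer than environment)

Parcel:
  From 700 m to 2400 m (dry): cools by 9.8 × 1.7 = 16.66°C, giving 6.84°C.
  From 2400 m to 3300 m (saturated): cools by 4.8 × 0.9 = 4.32°C, giving 2.52°C.
Environment:
  From 700 m to 3300 m (environment): cools by 8.9 × 2.6 = 23.14°C, giving 0.36°C.
T_parcel − T_env = 2.52 − 0.36 = +2.16°C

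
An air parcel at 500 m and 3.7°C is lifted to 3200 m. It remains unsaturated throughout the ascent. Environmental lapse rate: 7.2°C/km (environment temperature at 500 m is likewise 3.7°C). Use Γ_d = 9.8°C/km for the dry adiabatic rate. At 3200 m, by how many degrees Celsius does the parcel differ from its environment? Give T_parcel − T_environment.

-7.02°C (parcel cooler than environment)

Parcel:
  500–3200 m, dry: Δz = 2.7 km ⇒ ΔT = -26.46°C; T = -22.76°C
Environment:
  500–3200 m, environment: Δz = 2.7 km ⇒ ΔT = -19.44°C; T = -15.74°C
T_parcel − T_env = -22.76 − (-15.74) = -7.02°C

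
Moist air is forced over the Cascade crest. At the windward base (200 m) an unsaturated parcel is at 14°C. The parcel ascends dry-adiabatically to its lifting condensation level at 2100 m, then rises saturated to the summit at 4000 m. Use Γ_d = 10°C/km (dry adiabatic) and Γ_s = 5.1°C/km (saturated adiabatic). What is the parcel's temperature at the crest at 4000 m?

-14.69°C

200 → 2100 m (dry, 10°C/km): ΔT = -10 × 1.9 = -19°C → T = -5°C
2100 → 4000 m (saturated, 5.1°C/km): ΔT = -5.1 × 1.9 = -9.69°C → T = -14.69°C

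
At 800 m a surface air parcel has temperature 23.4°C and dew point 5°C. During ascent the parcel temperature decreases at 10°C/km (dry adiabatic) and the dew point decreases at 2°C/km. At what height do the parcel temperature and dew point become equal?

3100 m

T and T_d converge at 10 − 2 = 8°C per km
Height above start = (23.4 − 5) / 8 = 2.3 km
LCL altitude = 800 m + 2300 m = 3100 m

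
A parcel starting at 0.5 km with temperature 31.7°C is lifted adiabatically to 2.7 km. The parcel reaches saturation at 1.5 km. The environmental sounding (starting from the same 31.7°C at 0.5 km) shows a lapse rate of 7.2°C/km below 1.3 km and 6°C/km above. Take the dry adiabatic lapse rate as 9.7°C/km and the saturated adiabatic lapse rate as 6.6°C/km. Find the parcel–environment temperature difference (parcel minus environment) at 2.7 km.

Parcel:
  From 500 m to 1500 m (dry): cools by 9.7 × 1 = 9.7°C, giving 22°C.
  From 1500 m to 2700 m (saturated): cools by 6.6 × 1.2 = 7.92°C, giving 14.08°C.
Environment:
  From 500 m to 1300 m (environment, lower layer): cools by 7.2 × 0.8 = 5.76°C, giving 25.94°C.
  From 1300 m to 2700 m (environment, upper layer): cools by 6 × 1.4 = 8.4°C, giving 17.54°C.
T_parcel − T_env = 14.08 − 17.54 = -3.46°C

-3.46°C (parcel cooler than environment)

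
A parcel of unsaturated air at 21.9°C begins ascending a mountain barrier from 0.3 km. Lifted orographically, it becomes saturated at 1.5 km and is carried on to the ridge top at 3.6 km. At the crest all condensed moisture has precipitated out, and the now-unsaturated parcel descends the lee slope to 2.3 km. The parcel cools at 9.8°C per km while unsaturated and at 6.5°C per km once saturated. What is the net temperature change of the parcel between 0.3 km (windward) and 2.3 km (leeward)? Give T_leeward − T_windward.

-12.67°C

300 → 1500 m (dry, 9.8°C/km): ΔT = -9.8 × 1.2 = -11.76°C → T = 10.14°C
1500 → 3600 m (saturated, 6.5°C/km): ΔT = -6.5 × 2.1 = -13.65°C → T = -3.51°C
3600 → 2300 m (dry descent, 9.8°C/km): ΔT = +9.8 × 1.3 = +12.74°C → T = 9.23°C
Net change vs windward start: 9.23 − 21.9 = -12.67°C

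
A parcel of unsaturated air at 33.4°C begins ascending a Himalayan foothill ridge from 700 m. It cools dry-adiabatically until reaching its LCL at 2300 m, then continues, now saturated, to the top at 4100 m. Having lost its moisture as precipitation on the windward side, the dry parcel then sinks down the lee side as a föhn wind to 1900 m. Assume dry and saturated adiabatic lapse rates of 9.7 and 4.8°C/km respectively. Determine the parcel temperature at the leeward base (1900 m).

30.58°C

From 700 m to 2300 m (dry): cools by 9.7 × 1.6 = 15.52°C, giving 17.88°C.
From 2300 m to 4100 m (saturated): cools by 4.8 × 1.8 = 8.64°C, giving 9.24°C.
From 4100 m to 1900 m (dry descent): warms by 9.7 × 2.2 = 21.34°C, giving 30.58°C.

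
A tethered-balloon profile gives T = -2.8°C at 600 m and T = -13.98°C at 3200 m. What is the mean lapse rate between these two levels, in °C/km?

4.3°C/km

Γ = −ΔT/Δz = (-2.8 − (-13.98)) / (3200 − 600) m
  = 11.18°C / 2.6 km = 4.3°C/km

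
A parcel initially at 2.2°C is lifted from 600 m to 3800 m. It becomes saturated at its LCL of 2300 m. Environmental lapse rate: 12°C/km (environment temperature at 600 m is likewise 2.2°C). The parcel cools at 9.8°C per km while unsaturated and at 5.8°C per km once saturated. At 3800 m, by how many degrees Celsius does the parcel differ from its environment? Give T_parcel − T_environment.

Parcel:
  600–2300 m, dry: Δz = 1.7 km ⇒ ΔT = -16.66°C; T = -14.46°C
  2300–3800 m, saturated: Δz = 1.5 km ⇒ ΔT = -8.7°C; T = -23.16°C
Environment:
  600–3800 m, environment: Δz = 3.2 km ⇒ ΔT = -38.4°C; T = -36.2°C
T_parcel − T_env = -23.16 − (-36.2) = +13.04°C

+13.04°C (parcel warmer than environment)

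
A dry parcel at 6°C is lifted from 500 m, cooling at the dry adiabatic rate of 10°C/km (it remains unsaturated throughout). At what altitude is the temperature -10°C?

Height above start = (6 − (-10)) / 10 = 1.6 km
Altitude = 500 m + 1600 m = 2100 m

2100 m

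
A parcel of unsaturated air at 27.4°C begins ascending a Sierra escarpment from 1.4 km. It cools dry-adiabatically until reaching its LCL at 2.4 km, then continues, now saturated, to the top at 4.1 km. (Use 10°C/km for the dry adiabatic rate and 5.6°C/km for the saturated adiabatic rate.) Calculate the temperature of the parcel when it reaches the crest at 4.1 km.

From 1400 m to 2400 m (dry): cools by 10 × 1 = 10°C, giving 17.4°C.
From 2400 m to 4100 m (saturated): cools by 5.6 × 1.7 = 9.52°C, giving 7.88°C.

7.88°C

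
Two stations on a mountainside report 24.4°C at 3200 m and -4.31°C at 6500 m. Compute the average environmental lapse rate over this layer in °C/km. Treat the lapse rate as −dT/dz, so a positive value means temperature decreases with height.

8.7°C/km

Γ = −ΔT/Δz = (24.4 − (-4.31)) / (6500 − 3200) m
  = 28.71°C / 3.3 km = 8.7°C/km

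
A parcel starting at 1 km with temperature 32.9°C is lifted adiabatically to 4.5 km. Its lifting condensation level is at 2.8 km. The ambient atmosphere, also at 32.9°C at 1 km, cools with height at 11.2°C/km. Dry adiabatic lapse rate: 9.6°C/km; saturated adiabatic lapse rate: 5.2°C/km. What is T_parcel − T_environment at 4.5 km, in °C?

+13.08°C (parcel warmer than environment)

Parcel:
  1000–2800 m, dry: Δz = 1.8 km ⇒ ΔT = -17.28°C; T = 15.62°C
  2800–4500 m, saturated: Δz = 1.7 km ⇒ ΔT = -8.84°C; T = 6.78°C
Environment:
  1000–4500 m, environment: Δz = 3.5 km ⇒ ΔT = -39.2°C; T = -6.3°C
T_parcel − T_env = 6.78 − (-6.3) = +13.08°C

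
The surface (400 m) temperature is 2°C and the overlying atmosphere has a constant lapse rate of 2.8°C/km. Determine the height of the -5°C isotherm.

2900 m

Height above start = (2 − (-5)) / 2.8 = 2.5 km
Altitude = 400 m + 2500 m = 2900 m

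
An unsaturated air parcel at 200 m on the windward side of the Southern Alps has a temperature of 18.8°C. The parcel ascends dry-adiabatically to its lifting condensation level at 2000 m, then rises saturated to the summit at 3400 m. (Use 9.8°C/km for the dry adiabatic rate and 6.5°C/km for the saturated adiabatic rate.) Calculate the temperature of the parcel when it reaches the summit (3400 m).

200 → 2000 m (dry, 9.8°C/km): ΔT = -9.8 × 1.8 = -17.64°C → T = 1.16°C
2000 → 3400 m (saturated, 6.5°C/km): ΔT = -6.5 × 1.4 = -9.1°C → T = -7.94°C

-7.94°C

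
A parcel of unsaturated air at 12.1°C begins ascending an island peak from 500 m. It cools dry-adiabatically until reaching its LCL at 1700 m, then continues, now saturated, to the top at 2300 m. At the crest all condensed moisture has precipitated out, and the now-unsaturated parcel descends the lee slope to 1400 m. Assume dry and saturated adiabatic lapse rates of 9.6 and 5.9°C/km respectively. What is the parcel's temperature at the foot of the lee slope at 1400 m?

500–1700 m, dry: Δz = 1.2 km ⇒ ΔT = -11.52°C; T = 0.58°C
1700–2300 m, saturated: Δz = 0.6 km ⇒ ΔT = -3.54°C; T = -2.96°C
2300–1400 m, dry descent: Δz = 0.9 km ⇒ ΔT = +8.64°C; T = 5.68°C

5.68°C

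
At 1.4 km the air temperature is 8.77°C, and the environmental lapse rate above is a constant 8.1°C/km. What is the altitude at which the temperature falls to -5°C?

3.1 km

Height above start = (8.77 − (-5)) / 8.1 = 1.7 km
Altitude = 1400 m + 1700 m = 3100 m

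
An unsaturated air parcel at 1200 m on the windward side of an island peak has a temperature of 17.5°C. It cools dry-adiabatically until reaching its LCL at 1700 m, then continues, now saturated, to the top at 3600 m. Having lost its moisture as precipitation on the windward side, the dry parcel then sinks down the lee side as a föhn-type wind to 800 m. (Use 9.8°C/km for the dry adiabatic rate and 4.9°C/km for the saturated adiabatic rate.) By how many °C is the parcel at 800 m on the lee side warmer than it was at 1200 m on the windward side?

+13.23°C

From 1200 m to 1700 m (dry): cools by 9.8 × 0.5 = 4.9°C, giving 12.6°C.
From 1700 m to 3600 m (saturated): cools by 4.9 × 1.9 = 9.31°C, giving 3.29°C.
From 3600 m to 800 m (dry descent): warms by 9.8 × 2.8 = 27.44°C, giving 30.73°C.
Net change vs windward start: 30.73 − 17.5 = +13.23°C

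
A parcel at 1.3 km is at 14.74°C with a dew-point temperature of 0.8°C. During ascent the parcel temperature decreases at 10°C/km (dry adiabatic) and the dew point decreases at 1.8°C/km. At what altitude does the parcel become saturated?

T and T_d converge at 10 − 1.8 = 8.2°C per km
Height above start = (14.74 − 0.8) / 8.2 = 1.7 km
LCL altitude = 1300 m + 1700 m = 3000 m

3 km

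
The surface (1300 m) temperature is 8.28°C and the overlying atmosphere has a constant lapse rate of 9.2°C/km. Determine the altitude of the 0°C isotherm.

Height above start = (8.28 − 0) / 9.2 = 0.9 km
Altitude = 1300 m + 900 m = 2200 m

2200 m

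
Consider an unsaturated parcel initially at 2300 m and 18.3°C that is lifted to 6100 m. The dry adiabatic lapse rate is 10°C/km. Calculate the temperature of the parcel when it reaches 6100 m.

2300 → 6100 m (dry adiabatic, 10°C/km): ΔT = -10 × 3.8 = -38°C → T = -19.7°C

-19.7°C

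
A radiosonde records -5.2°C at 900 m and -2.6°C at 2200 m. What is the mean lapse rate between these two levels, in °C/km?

-2°C/km

Γ = −ΔT/Δz = (-5.2 − (-2.6)) / (2200 − 900) m
  = -2.6°C / 1.3 km = -2°C/km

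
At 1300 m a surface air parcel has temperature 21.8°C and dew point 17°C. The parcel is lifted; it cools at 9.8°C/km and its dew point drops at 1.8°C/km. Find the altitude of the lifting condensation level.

T and T_d converge at 9.8 − 1.8 = 8°C per km
Height above start = (21.8 − 17) / 8 = 0.6 km
LCL altitude = 1300 m + 600 m = 1900 m

1900 m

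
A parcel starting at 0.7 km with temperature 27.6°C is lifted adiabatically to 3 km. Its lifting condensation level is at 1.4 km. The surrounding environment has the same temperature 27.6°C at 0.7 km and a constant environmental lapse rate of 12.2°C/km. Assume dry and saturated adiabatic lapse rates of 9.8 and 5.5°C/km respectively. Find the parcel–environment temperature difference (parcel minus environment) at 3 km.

+12.4°C (parcel warmer than environment)

Parcel:
  Dry to 1400 m: -9.8 × 0.7 km = -6.86°C, so T = 20.74°C.
  Saturated to 3000 m: -5.5 × 1.6 km = -8.8°C, so T = 11.94°C.
Environment:
  Environment to 3000 m: -12.2 × 2.3 km = -28.06°C, so T = -0.46°C.
T_parcel − T_env = 11.94 − (-0.46) = +12.4°C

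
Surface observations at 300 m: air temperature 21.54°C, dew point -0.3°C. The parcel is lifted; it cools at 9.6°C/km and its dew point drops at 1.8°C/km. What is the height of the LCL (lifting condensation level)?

3100 m

T and T_d converge at 9.6 − 1.8 = 7.8°C per km
Height above start = (21.54 − (-0.3)) / 7.8 = 2.8 km
LCL altitude = 300 m + 2800 m = 3100 m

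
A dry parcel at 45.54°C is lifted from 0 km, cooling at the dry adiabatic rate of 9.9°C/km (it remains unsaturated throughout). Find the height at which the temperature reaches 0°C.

Height above start = (45.54 − 0) / 9.9 = 4.6 km
Altitude = 0 m + 4600 m = 4600 m

4.6 km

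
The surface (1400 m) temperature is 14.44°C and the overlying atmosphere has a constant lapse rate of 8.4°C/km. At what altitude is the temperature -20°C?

Height above start = (14.44 − (-20)) / 8.4 = 4.1 km
Altitude = 1400 m + 4100 m = 5500 m

5500 m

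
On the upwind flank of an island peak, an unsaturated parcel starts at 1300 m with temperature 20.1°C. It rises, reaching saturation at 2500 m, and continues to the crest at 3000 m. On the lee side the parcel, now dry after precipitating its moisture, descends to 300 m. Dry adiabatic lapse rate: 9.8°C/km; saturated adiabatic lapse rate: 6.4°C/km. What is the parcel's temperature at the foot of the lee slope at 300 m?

31.6°C

1300 → 2500 m (dry, 9.8°C/km): ΔT = -9.8 × 1.2 = -11.76°C → T = 8.34°C
2500 → 3000 m (saturated, 6.4°C/km): ΔT = -6.4 × 0.5 = -3.2°C → T = 5.14°C
3000 → 300 m (dry descent, 9.8°C/km): ΔT = +9.8 × 2.7 = +26.46°C → T = 31.6°C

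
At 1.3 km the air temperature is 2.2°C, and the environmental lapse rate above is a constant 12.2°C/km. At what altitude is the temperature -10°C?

2.3 km

Height above start = (2.2 − (-10)) / 12.2 = 1 km
Altitude = 1300 m + 1000 m = 2300 m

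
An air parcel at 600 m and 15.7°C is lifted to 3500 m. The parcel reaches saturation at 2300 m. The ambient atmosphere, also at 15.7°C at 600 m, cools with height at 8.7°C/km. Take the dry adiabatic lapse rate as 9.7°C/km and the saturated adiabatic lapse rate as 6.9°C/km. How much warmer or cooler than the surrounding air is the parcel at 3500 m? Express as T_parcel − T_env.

Parcel:
  From 600 m to 2300 m (dry): cools by 9.7 × 1.7 = 16.49°C, giving -0.79°C.
  From 2300 m to 3500 m (saturated): cools by 6.9 × 1.2 = 8.28°C, giving -9.07°C.
Environment:
  From 600 m to 3500 m (environment): cools by 8.7 × 2.9 = 25.23°C, giving -9.53°C.
T_parcel − T_env = -9.07 − (-9.53) = +0.46°C

+0.46°C (parcel warmer than environment)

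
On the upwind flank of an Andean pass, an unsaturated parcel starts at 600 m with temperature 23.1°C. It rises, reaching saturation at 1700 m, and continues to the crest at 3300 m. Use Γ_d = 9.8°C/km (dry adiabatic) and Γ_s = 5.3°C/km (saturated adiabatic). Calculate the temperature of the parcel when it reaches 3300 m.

3.84°C

From 600 m to 1700 m (dry): cools by 9.8 × 1.1 = 10.78°C, giving 12.32°C.
From 1700 m to 3300 m (saturated): cools by 5.3 × 1.6 = 8.48°C, giving 3.84°C.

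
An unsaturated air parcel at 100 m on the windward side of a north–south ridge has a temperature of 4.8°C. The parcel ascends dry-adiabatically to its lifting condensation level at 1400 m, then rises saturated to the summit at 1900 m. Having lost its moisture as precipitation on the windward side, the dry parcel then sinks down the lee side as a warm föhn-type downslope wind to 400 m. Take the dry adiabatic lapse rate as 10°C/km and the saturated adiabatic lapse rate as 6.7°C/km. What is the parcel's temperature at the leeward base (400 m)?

3.45°C

Dry to 1400 m: -10 × 1.3 km = -13°C, so T = -8.2°C.
Saturated to 1900 m: -6.7 × 0.5 km = -3.35°C, so T = -11.55°C.
Dry descent to 400 m: +10 × 1.5 km = +15°C, so T = 3.45°C.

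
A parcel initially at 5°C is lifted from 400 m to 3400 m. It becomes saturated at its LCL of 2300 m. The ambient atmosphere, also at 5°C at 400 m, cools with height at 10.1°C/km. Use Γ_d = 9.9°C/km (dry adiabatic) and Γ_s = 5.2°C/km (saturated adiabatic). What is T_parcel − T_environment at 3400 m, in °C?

Parcel:
  400–2300 m, dry: Δz = 1.9 km ⇒ ΔT = -18.81°C; T = -13.81°C
  2300–3400 m, saturated: Δz = 1.1 km ⇒ ΔT = -5.72°C; T = -19.53°C
Environment:
  400–3400 m, environment: Δz = 3 km ⇒ ΔT = -30.3°C; T = -25.3°C
T_parcel − T_env = -19.53 − (-25.3) = +5.77°C

+5.77°C (parcel warmer than environment)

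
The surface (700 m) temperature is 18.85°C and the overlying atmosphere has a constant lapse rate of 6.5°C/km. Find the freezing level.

3600 m

Height above start = (18.85 − 0) / 6.5 = 2.9 km
Altitude = 700 m + 2900 m = 3600 m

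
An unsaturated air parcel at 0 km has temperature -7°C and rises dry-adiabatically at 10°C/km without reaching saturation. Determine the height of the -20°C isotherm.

1.3 km

Height above start = (-7 − (-20)) / 10 = 1.3 km
Altitude = 0 m + 1300 m = 1300 m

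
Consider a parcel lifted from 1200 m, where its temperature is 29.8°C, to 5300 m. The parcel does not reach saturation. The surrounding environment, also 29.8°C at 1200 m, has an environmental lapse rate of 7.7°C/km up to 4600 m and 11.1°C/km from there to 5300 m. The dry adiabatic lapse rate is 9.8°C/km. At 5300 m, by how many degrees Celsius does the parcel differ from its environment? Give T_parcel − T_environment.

-6.23°C (parcel cooler than environment)

Parcel:
  From 1200 m to 5300 m (dry): cools by 9.8 × 4.1 = 40.18°C, giving -10.38°C.
Environment:
  From 1200 m to 4600 m (environment, lower layer): cools by 7.7 × 3.4 = 26.18°C, giving 3.62°C.
  From 4600 m to 5300 m (environment, upper layer): cools by 11.1 × 0.7 = 7.77°C, giving -4.15°C.
T_parcel − T_env = -10.38 − (-4.15) = -6.23°C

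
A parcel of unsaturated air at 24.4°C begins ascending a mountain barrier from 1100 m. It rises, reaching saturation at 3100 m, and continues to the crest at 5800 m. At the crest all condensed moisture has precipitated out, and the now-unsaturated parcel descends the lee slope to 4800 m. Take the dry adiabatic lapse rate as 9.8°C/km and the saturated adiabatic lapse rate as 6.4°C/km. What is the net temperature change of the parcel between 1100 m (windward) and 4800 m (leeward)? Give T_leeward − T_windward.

-27.08°C

From 1100 m to 3100 m (dry): cools by 9.8 × 2 = 19.6°C, giving 4.8°C.
From 3100 m to 5800 m (saturated): cools by 6.4 × 2.7 = 17.28°C, giving -12.48°C.
From 5800 m to 4800 m (dry descent): warms by 9.8 × 1 = 9.8°C, giving -2.68°C.
Net change vs windward start: -2.68 − 24.4 = -27.08°C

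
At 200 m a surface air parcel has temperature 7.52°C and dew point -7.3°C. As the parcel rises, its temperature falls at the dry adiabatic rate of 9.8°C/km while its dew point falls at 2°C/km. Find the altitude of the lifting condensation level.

2100 m

T and T_d converge at 9.8 − 2 = 7.8°C per km
Height above start = (7.52 − (-7.3)) / 7.8 = 1.9 km
LCL altitude = 200 m + 1900 m = 2100 m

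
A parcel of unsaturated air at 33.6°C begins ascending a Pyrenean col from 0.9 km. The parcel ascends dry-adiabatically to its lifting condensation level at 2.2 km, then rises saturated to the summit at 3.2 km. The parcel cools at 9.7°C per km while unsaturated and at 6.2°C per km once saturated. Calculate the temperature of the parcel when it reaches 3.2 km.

900 → 2200 m (dry, 9.7°C/km): ΔT = -9.7 × 1.3 = -12.61°C → T = 20.99°C
2200 → 3200 m (saturated, 6.2°C/km): ΔT = -6.2 × 1 = -6.2°C → T = 14.79°C

14.79°C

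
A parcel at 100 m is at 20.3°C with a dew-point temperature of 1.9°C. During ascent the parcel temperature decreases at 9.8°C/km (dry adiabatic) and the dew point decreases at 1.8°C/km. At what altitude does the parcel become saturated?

T and T_d converge at 9.8 − 1.8 = 8°C per km
Height above start = (20.3 − 1.9) / 8 = 2.3 km
LCL altitude = 100 m + 2300 m = 2400 m

2400 m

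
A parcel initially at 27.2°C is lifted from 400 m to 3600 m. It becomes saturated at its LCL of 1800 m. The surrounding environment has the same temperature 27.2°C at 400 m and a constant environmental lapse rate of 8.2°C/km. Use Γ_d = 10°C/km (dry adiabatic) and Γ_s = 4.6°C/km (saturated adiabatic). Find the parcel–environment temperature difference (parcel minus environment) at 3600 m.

+3.96°C (parcel warmer than environment)

Parcel:
  From 400 m to 1800 m (dry): cools by 10 × 1.4 = 14°C, giving 13.2°C.
  From 1800 m to 3600 m (saturated): cools by 4.6 × 1.8 = 8.28°C, giving 4.92°C.
Environment:
  From 400 m to 3600 m (environment): cools by 8.2 × 3.2 = 26.24°C, giving 0.96°C.
T_parcel − T_env = 4.92 − 0.96 = +3.96°C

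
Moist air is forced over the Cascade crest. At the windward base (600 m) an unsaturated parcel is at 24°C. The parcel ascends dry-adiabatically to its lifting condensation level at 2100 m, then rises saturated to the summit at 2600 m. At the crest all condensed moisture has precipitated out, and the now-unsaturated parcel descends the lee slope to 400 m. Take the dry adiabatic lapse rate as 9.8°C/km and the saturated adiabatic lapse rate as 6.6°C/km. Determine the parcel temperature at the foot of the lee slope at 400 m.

27.56°C

Dry to 2100 m: -9.8 × 1.5 km = -14.7°C, so T = 9.3°C.
Saturated to 2600 m: -6.6 × 0.5 km = -3.3°C, so T = 6°C.
Dry descent to 400 m: +9.8 × 2.2 km = +21.56°C, so T = 27.56°C.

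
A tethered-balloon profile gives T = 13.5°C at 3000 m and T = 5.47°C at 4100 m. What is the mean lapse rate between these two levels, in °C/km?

Γ = −ΔT/Δz = (13.5 − 5.47) / (4100 − 3000) m
  = 8.03°C / 1.1 km = 7.3°C/km

7.3°C/km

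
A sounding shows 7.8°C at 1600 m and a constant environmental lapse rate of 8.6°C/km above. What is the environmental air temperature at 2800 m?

-2.52°C

1600 → 2800 m (environmental, 8.6°C/km): ΔT = -8.6 × 1.2 = -10.32°C → T = -2.52°C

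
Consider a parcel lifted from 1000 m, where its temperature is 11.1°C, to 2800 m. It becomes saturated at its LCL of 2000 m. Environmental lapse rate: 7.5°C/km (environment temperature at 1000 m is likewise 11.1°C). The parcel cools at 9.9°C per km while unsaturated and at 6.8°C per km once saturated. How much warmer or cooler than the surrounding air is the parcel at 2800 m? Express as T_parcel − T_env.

Parcel:
  1000–2000 m, dry: Δz = 1 km ⇒ ΔT = -9.9°C; T = 1.2°C
  2000–2800 m, saturated: Δz = 0.8 km ⇒ ΔT = -5.44°C; T = -4.24°C
Environment:
  1000–2800 m, environment: Δz = 1.8 km ⇒ ΔT = -13.5°C; T = -2.4°C
T_parcel − T_env = -4.24 − (-2.4) = -1.84°C

-1.84°C (parcel cooler than environment)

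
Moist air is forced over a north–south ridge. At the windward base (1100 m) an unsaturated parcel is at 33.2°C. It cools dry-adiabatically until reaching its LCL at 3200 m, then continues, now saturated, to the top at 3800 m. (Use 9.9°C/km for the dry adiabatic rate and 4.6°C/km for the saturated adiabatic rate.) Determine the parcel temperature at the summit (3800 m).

From 1100 m to 3200 m (dry): cools by 9.9 × 2.1 = 20.79°C, giving 12.41°C.
From 3200 m to 3800 m (saturated): cools by 4.6 × 0.6 = 2.76°C, giving 9.65°C.

9.65°C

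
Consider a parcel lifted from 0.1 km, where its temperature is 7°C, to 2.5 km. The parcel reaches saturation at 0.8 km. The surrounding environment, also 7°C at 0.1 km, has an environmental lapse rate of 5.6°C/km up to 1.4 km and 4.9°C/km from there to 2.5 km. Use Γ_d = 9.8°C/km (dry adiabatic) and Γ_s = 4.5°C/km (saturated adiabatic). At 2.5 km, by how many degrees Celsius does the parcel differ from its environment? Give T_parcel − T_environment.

-1.84°C (parcel cooler than environment)

Parcel:
  Dry to 800 m: -9.8 × 0.7 km = -6.86°C, so T = 0.14°C.
  Saturated to 2500 m: -4.5 × 1.7 km = -7.65°C, so T = -7.51°C.
Environment:
  Environment, lower layer to 1400 m: -5.6 × 1.3 km = -7.28°C, so T = -0.28°C.
  Environment, upper layer to 2500 m: -4.9 × 1.1 km = -5.39°C, so T = -5.67°C.
T_parcel − T_env = -7.51 − (-5.67) = -1.84°C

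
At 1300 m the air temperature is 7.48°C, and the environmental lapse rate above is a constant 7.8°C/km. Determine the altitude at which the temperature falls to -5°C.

2900 m

Height above start = (7.48 − (-5)) / 7.8 = 1.6 km
Altitude = 1300 m + 1600 m = 2900 m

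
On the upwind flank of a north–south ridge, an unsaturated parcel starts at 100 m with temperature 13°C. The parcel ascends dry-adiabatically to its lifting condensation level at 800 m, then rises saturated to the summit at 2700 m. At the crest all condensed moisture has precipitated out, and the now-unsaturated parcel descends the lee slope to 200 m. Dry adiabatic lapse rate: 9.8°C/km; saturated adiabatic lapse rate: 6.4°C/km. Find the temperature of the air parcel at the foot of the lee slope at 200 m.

Dry to 800 m: -9.8 × 0.7 km = -6.86°C, so T = 6.14°C.
Saturated to 2700 m: -6.4 × 1.9 km = -12.16°C, so T = -6.02°C.
Dry descent to 200 m: +9.8 × 2.5 km = +24.5°C, so T = 18.48°C.

18.48°C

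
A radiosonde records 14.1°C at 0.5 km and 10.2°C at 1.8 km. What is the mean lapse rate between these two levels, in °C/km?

Γ = −ΔT/Δz = (14.1 − 10.2) / (1800 − 500) m
  = 3.9°C / 1.3 km = 3°C/km

3°C/km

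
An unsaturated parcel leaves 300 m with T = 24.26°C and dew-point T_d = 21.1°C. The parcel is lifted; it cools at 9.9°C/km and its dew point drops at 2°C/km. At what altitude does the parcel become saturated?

700 m

T and T_d converge at 9.9 − 2 = 7.9°C per km
Height above start = (24.26 − 21.1) / 7.9 = 0.4 km
LCL altitude = 300 m + 400 m = 700 m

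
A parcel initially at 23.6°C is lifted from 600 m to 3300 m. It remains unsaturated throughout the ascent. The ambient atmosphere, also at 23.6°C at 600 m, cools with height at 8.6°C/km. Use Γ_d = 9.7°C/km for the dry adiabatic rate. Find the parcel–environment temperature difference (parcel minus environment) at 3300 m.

-2.97°C (parcel cooler than environment)

Parcel:
  600 → 3300 m (dry, 9.7°C/km): ΔT = -9.7 × 2.7 = -26.19°C → T = -2.59°C
Environment:
  600 → 3300 m (environment, 8.6°C/km): ΔT = -8.6 × 2.7 = -23.22°C → T = 0.38°C
T_parcel − T_env = -2.59 − 0.38 = -2.97°C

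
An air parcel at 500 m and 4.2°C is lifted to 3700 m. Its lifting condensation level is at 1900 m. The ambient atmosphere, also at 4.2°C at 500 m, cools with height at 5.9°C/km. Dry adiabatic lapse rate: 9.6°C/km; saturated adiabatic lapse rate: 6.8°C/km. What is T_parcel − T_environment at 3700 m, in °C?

Parcel:
  500–1900 m, dry: Δz = 1.4 km ⇒ ΔT = -13.44°C; T = -9.24°C
  1900–3700 m, saturated: Δz = 1.8 km ⇒ ΔT = -12.24°C; T = -21.48°C
Environment:
  500–3700 m, environment: Δz = 3.2 km ⇒ ΔT = -18.88°C; T = -14.68°C
T_parcel − T_env = -21.48 − (-14.68) = -6.8°C

-6.8°C (parcel cooler than environment)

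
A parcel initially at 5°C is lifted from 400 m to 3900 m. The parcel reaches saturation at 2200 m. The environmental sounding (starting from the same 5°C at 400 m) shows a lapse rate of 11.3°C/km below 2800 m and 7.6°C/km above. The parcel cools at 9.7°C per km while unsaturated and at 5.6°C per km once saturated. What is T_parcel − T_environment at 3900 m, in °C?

Parcel:
  400–2200 m, dry: Δz = 1.8 km ⇒ ΔT = -17.46°C; T = -12.46°C
  2200–3900 m, saturated: Δz = 1.7 km ⇒ ΔT = -9.52°C; T = -21.98°C
Environment:
  400–2800 m, environment, lower layer: Δz = 2.4 km ⇒ ΔT = -27.12°C; T = -22.12°C
  2800–3900 m, environment, upper layer: Δz = 1.1 km ⇒ ΔT = -8.36°C; T = -30.48°C
T_parcel − T_env = -21.98 − (-30.48) = +8.5°C

+8.5°C (parcel warmer than environment)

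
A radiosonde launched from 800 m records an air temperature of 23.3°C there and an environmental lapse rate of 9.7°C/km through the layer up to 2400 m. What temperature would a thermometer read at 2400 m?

800 → 2400 m (environmental, 9.7°C/km): ΔT = -9.7 × 1.6 = -15.52°C → T = 7.78°C

7.78°C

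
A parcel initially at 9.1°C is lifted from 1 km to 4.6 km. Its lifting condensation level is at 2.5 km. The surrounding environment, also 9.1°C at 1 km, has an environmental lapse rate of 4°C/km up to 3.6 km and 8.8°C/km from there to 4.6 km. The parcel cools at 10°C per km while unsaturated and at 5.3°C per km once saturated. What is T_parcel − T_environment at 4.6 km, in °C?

Parcel:
  From 1000 m to 2500 m (dry): cools by 10 × 1.5 = 15°C, giving -5.9°C.
  From 2500 m to 4600 m (saturated): cools by 5.3 × 2.1 = 11.13°C, giving -17.03°C.
Environment:
  From 1000 m to 3600 m (environment, lower layer): cools by 4 × 2.6 = 10.4°C, giving -1.3°C.
  From 3600 m to 4600 m (environment, upper layer): cools by 8.8 × 1 = 8.8°C, giving -10.1°C.
T_parcel − T_env = -17.03 − (-10.1) = -6.93°C

-6.93°C (parcel cooler than environment)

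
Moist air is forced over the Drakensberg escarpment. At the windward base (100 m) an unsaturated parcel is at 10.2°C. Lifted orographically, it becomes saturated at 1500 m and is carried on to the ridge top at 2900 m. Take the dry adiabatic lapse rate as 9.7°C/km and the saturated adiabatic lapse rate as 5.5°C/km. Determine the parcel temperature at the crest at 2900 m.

-11.08°C

From 100 m to 1500 m (dry): cools by 9.7 × 1.4 = 13.58°C, giving -3.38°C.
From 1500 m to 2900 m (saturated): cools by 5.5 × 1.4 = 7.7°C, giving -11.08°C.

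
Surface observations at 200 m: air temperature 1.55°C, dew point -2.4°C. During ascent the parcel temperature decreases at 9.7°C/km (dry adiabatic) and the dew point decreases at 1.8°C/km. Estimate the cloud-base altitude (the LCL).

T and T_d converge at 9.7 − 1.8 = 7.9°C per km
Height above start = (1.55 − (-2.4)) / 7.9 = 0.5 km
LCL altitude = 200 m + 500 m = 700 m

700 m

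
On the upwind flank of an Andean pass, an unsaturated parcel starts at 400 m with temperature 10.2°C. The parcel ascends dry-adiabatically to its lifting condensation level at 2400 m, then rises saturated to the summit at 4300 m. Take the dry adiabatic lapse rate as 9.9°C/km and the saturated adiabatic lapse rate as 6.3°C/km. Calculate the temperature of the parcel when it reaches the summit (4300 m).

-21.57°C

400–2400 m, dry: Δz = 2 km ⇒ ΔT = -19.8°C; T = -9.6°C
2400–4300 m, saturated: Δz = 1.9 km ⇒ ΔT = -11.97°C; T = -21.57°C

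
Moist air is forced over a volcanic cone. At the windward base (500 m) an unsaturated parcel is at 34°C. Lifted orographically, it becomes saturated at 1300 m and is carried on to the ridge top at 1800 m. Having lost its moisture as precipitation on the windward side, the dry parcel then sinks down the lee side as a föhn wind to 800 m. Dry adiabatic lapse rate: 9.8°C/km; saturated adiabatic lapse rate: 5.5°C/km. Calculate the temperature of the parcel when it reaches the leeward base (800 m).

Dry to 1300 m: -9.8 × 0.8 km = -7.84°C, so T = 26.16°C.
Saturated to 1800 m: -5.5 × 0.5 km = -2.75°C, so T = 23.41°C.
Dry descent to 800 m: +9.8 × 1 km = +9.8°C, so T = 33.21°C.

33.21°C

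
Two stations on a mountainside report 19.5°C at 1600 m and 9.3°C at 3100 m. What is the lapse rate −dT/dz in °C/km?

Γ = −ΔT/Δz = (19.5 − 9.3) / (3100 − 1600) m
  = 10.2°C / 1.5 km = 6.8°C/km

6.8°C/km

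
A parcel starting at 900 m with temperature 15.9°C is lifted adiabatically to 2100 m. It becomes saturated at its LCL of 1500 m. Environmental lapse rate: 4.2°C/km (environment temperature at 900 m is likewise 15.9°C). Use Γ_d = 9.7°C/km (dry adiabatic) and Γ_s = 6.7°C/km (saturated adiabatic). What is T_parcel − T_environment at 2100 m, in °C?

Parcel:
  900–1500 m, dry: Δz = 0.6 km ⇒ ΔT = -5.82°C; T = 10.08°C
  1500–2100 m, saturated: Δz = 0.6 km ⇒ ΔT = -4.02°C; T = 6.06°C
Environment:
  900–2100 m, environment: Δz = 1.2 km ⇒ ΔT = -5.04°C; T = 10.86°C
T_parcel − T_env = 6.06 − 10.86 = -4.8°C

-4.8°C (parcel cooler than environment)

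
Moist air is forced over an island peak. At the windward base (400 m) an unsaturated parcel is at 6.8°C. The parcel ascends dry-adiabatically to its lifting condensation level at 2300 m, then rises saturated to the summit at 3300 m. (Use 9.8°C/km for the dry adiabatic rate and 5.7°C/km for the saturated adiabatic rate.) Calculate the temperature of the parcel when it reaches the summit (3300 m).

-17.52°C

Dry to 2300 m: -9.8 × 1.9 km = -18.62°C, so T = -11.82°C.
Saturated to 3300 m: -5.7 × 1 km = -5.7°C, so T = -17.52°C.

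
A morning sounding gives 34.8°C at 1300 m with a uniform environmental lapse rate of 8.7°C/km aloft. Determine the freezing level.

5300 m

Height above start = (34.8 − 0) / 8.7 = 4 km
Altitude = 1300 m + 4000 m = 5300 m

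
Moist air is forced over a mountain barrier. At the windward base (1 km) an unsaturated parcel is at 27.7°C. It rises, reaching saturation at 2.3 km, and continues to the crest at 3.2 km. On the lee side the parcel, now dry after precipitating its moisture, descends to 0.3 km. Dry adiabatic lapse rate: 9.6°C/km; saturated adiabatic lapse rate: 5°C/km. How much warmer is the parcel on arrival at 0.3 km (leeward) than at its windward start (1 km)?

+10.86°C

1000 → 2300 m (dry, 9.6°C/km): ΔT = -9.6 × 1.3 = -12.48°C → T = 15.22°C
2300 → 3200 m (saturated, 5°C/km): ΔT = -5 × 0.9 = -4.5°C → T = 10.72°C
3200 → 300 m (dry descent, 9.6°C/km): ΔT = +9.6 × 2.9 = +27.84°C → T = 38.56°C
Net change vs windward start: 38.56 − 27.7 = +10.86°C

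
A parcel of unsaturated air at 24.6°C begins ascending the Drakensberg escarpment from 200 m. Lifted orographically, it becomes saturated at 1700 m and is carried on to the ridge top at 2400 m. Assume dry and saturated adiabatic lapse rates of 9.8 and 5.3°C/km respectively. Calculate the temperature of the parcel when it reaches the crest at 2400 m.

6.19°C

200–1700 m, dry: Δz = 1.5 km ⇒ ΔT = -14.7°C; T = 9.9°C
1700–2400 m, saturated: Δz = 0.7 km ⇒ ΔT = -3.71°C; T = 6.19°C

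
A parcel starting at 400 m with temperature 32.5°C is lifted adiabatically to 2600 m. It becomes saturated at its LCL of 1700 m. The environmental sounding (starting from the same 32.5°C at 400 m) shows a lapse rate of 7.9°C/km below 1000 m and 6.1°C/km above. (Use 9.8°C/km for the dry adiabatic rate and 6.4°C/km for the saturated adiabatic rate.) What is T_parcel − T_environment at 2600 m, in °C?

Parcel:
  From 400 m to 1700 m (dry): cools by 9.8 × 1.3 = 12.74°C, giving 19.76°C.
  From 1700 m to 2600 m (saturated): cools by 6.4 × 0.9 = 5.76°C, giving 14°C.
Environment:
  From 400 m to 1000 m (environment, lower layer): cools by 7.9 × 0.6 = 4.74°C, giving 27.76°C.
  From 1000 m to 2600 m (environment, upper layer): cools by 6.1 × 1.6 = 9.76°C, giving 18°C.
T_parcel − T_env = 14 − 18 = -4°C

-4°C (parcel cooler than environment)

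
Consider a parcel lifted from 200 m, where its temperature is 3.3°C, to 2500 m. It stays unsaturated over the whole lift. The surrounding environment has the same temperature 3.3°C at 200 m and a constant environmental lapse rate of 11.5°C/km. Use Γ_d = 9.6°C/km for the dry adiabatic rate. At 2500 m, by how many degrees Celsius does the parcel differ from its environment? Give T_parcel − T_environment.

Parcel:
  From 200 m to 2500 m (dry): cools by 9.6 × 2.3 = 22.08°C, giving -18.78°C.
Environment:
  From 200 m to 2500 m (environment): cools by 11.5 × 2.3 = 26.45°C, giving -23.15°C.
T_parcel − T_env = -18.78 − (-23.15) = +4.37°C

+4.37°C (parcel warmer than environment)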